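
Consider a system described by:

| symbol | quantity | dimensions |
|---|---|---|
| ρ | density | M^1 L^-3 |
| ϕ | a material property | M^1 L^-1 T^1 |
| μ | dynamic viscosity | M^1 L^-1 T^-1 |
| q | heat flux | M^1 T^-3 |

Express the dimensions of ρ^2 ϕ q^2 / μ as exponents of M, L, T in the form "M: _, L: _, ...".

M: 4, L: -6, T: -4

Collect each base-dimension exponent across the product:
  M: 2·(1) + (1) − (1) + 2·(1) = 4
  L: 2·(-3) + (-1) − (-1) + 2·(0) = -6
  T: 2·(0) + (1) − (-1) + 2·(-3) = -4
So the dimensions are [M⁴ L⁻⁶ T⁻⁴].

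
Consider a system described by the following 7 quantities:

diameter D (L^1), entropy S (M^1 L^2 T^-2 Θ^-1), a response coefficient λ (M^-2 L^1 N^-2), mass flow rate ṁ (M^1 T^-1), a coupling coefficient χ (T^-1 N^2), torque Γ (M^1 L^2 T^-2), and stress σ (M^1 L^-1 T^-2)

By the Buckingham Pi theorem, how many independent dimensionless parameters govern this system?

2

There are 7 variables and 5 base dimensions (M, L, T, Θ, N).
The dimension matrix has rank 5.
Independent dimensionless groups: 7 − 5 = 2.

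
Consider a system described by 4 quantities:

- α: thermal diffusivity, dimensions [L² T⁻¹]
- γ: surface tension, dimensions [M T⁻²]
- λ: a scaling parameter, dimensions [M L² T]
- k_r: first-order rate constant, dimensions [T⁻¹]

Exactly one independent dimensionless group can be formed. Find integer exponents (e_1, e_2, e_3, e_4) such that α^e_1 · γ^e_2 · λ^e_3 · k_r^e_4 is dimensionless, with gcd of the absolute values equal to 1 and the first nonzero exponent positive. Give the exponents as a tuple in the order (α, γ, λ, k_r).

(1, 1, -1, -4)

M: e_1·(0) + e_2·(1) + e_3·(1) + e_4·(0) = 0
L: e_1·(2) + e_2·(0) + e_3·(2) + e_4·(0) = 0
T: e_1·(-1) + e_2·(-2) + e_3·(1) + e_4·(-1) = 0
Solving this homogeneous linear system for the smallest-integer solution (first nonzero entry positive) gives (1, 1, -1, -4).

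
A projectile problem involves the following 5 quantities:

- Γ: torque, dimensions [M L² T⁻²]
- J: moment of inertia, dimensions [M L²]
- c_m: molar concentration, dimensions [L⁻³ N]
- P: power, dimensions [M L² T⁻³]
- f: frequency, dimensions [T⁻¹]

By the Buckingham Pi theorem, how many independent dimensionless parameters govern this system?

There are 5 variables and 4 base dimensions (M, L, T, N).
The dimension matrix has rank 3 (less than 4: the dimension vectors are linearly dependent).
Independent dimensionless groups: 5 − 3 = 2.

2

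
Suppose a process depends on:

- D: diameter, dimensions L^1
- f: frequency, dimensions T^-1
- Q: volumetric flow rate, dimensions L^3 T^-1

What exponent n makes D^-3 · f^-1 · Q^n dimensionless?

Balance the L exponent: (3)·n from Q, plus −3·(1) − (0) = -3 from the rest, must sum to zero.
3n − 3 = 0, so n = 1.

1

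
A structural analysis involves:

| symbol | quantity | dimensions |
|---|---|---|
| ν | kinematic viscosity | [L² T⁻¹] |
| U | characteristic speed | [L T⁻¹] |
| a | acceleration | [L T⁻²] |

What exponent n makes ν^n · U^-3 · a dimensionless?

1

Balance the L exponent: (2)·n from ν, plus −3·(1) + (1) = -2 from the rest, must sum to zero.
2n − 2 = 0, so n = 1.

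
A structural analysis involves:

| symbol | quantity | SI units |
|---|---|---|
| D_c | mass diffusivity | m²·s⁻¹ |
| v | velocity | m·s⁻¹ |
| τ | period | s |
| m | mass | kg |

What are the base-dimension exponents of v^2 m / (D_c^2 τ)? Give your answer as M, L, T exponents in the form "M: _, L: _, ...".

Collect each base-dimension exponent across the product:
  M: −2·(0) + 2·(0) − (0) + (1) = 1
  L: −2·(2) + 2·(1) − (0) + (0) = -2
  T: −2·(-1) + 2·(-1) − (1) + (0) = -1
So the dimensions are [M L⁻² T⁻¹].

M: 1, L: -2, T: -1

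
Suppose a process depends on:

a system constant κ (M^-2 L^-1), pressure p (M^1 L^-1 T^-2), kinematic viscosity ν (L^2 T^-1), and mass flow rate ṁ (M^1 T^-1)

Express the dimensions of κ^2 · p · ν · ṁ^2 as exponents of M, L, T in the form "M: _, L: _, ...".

M: -1, L: -1, T: -5

Collect each base-dimension exponent across the product:
  M: 2·(-2) + (1) + (0) + 2·(1) = -1
  L: 2·(-1) + (-1) + (2) + 2·(0) = -1
  T: 2·(0) + (-2) + (-1) + 2·(-1) = -5
So the dimensions are [M⁻¹ L⁻¹ T⁻⁵].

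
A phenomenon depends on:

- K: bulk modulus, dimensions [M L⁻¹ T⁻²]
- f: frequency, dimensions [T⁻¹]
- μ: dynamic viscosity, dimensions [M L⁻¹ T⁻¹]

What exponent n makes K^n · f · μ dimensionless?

-1

Balance the M exponent: (1)·n from K, plus (0) + (1) = 1 from the rest, must sum to zero.
n + 1 = 0, so n = -1.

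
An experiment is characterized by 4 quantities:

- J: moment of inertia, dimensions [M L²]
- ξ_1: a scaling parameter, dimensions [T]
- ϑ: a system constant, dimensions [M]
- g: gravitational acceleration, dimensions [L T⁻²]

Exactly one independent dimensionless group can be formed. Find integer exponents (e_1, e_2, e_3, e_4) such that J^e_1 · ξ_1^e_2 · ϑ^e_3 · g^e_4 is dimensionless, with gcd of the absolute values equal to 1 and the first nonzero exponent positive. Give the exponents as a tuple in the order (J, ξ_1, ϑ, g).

(1, -4, -1, -2)

M: e_1·(1) + e_2·(0) + e_3·(1) + e_4·(0) = 0
L: e_1·(2) + e_2·(0) + e_3·(0) + e_4·(1) = 0
T: e_1·(0) + e_2·(1) + e_3·(0) + e_4·(-2) = 0
Solving this homogeneous linear system for the smallest-integer solution (first nonzero entry positive) gives (1, -4, -1, -2).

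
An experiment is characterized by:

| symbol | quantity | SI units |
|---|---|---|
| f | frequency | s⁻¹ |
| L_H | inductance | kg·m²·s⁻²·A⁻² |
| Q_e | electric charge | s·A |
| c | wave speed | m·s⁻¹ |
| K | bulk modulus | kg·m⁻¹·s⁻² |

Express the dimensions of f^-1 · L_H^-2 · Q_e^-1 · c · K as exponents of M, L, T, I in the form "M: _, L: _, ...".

Collect each base-dimension exponent across the product:
  M: −(0) − 2·(1) − (0) + (0) + (1) = -1
  L: −(0) − 2·(2) − (0) + (1) + (-1) = -4
  T: −(-1) − 2·(-2) − (1) + (-1) + (-2) = 1
  I: −(0) − 2·(-2) − (1) + (0) + (0) = 3
So the dimensions are [M⁻¹ L⁻⁴ T I³].

M: -1, L: -4, T: 1, I: 3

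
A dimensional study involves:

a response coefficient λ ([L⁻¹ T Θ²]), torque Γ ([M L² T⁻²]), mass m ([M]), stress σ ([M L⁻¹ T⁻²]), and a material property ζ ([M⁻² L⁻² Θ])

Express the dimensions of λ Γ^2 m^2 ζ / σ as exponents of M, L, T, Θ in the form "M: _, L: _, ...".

M: 1, L: 2, T: -1, Θ: 3

Collect each base-dimension exponent across the product:
  M: (0) + 2·(1) + 2·(1) − (1) + (-2) = 1
  L: (-1) + 2·(2) + 2·(0) − (-1) + (-2) = 2
  T: (1) + 2·(-2) + 2·(0) − (-2) + (0) = -1
  Θ: (2) + 2·(0) + 2·(0) − (0) + (1) = 3
So the dimensions are [M L² T⁻¹ Θ³].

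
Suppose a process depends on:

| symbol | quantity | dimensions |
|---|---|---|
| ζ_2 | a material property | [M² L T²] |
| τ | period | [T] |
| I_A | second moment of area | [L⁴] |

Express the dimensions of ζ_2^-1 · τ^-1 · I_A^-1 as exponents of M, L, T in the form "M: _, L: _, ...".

M: -2, L: -5, T: -3

Collect each base-dimension exponent across the product:
  M: −(2) − (0) − (0) = -2
  L: −(1) − (0) − (4) = -5
  T: −(2) − (1) − (0) = -3
So the dimensions are [M⁻² L⁻⁵ T⁻³].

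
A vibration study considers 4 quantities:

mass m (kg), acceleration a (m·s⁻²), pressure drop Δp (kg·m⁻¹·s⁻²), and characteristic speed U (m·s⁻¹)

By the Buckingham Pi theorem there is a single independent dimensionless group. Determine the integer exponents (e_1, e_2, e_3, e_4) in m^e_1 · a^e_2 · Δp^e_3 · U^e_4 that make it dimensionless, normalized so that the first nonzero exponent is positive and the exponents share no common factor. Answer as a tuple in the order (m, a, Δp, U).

M: e_1·(1) + e_2·(0) + e_3·(1) + e_4·(0) = 0
L: e_1·(0) + e_2·(1) + e_3·(-1) + e_4·(1) = 0
T: e_1·(0) + e_2·(-2) + e_3·(-2) + e_4·(-1) = 0
Solving this homogeneous linear system for the smallest-integer solution (first nonzero entry positive) gives (1, 3, -1, -4).

(1, 3, -1, -4)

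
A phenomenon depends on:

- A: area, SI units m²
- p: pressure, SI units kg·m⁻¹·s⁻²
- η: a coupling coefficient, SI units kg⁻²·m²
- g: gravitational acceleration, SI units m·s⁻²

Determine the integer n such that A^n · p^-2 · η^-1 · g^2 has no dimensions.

Balance the L exponent: (2)·n from A, plus −2·(-1) − (2) + 2·(1) = 2 from the rest, must sum to zero.
2n + 2 = 0, so n = -1.

-1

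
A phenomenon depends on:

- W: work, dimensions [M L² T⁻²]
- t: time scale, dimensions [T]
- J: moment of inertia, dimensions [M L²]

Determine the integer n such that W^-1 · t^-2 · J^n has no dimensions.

1

Balance the M exponent: (1)·n from J, plus −(1) − 2·(0) = -1 from the rest, must sum to zero.
n − 1 = 0, so n = 1.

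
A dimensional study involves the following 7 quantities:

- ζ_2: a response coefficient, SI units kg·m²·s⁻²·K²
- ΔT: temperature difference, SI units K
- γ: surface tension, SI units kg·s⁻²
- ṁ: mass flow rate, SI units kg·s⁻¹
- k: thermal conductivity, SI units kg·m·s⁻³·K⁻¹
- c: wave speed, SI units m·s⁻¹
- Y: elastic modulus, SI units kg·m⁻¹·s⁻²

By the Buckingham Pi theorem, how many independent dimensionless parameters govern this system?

3

There are 7 variables and 4 base dimensions (M, L, T, Θ).
The dimension matrix has rank 4.
Independent dimensionless groups: 7 − 4 = 3.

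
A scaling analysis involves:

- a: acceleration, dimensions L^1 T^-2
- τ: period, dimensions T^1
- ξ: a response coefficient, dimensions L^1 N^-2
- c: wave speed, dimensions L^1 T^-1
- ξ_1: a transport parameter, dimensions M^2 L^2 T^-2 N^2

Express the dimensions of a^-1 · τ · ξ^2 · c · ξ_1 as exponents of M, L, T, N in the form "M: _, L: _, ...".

M: 2, L: 4, T: 0, N: -2

Collect each base-dimension exponent across the product:
  M: −(0) + (0) + 2·(0) + (0) + (2) = 2
  L: −(1) + (0) + 2·(1) + (1) + (2) = 4
  T: −(-2) + (1) + 2·(0) + (-1) + (-2) = 0
  N: −(0) + (0) + 2·(-2) + (0) + (2) = -2
So the dimensions are [M² L⁴ N⁻²].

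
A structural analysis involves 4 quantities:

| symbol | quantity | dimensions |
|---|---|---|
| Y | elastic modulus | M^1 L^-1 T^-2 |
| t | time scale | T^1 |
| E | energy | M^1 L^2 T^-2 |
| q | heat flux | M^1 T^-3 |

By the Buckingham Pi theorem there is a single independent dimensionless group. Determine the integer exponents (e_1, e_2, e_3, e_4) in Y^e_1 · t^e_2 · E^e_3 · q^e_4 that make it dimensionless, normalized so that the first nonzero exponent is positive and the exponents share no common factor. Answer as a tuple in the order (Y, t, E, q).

M: e_1·(1) + e_2·(0) + e_3·(1) + e_4·(1) = 0
L: e_1·(-1) + e_2·(0) + e_3·(2) + e_4·(0) = 0
T: e_1·(-2) + e_2·(1) + e_3·(-2) + e_4·(-3) = 0
Solving this homogeneous linear system for the smallest-integer solution (first nonzero entry positive) gives (2, -3, 1, -3).

(2, -3, 1, -3)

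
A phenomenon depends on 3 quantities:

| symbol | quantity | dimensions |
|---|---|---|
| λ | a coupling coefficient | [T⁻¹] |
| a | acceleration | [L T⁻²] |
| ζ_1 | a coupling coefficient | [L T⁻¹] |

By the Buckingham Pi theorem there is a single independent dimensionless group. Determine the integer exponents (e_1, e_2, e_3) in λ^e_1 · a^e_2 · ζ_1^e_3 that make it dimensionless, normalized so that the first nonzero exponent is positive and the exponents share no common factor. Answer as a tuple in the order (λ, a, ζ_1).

(1, -1, 1)

L: e_1·(0) + e_2·(1) + e_3·(1) = 0
T: e_1·(-1) + e_2·(-2) + e_3·(-1) = 0
Solving this homogeneous linear system for the smallest-integer solution (first nonzero entry positive) gives (1, -1, 1).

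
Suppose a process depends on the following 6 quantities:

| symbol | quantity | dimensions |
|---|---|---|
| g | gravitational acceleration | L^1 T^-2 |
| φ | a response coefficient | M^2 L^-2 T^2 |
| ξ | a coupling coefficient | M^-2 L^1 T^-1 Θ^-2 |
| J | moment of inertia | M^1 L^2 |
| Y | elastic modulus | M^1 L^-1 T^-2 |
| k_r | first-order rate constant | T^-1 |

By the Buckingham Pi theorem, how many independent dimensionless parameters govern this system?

2

There are 6 variables and 4 base dimensions (M, L, T, Θ).
The dimension matrix has rank 4.
Independent dimensionless groups: 6 − 4 = 2.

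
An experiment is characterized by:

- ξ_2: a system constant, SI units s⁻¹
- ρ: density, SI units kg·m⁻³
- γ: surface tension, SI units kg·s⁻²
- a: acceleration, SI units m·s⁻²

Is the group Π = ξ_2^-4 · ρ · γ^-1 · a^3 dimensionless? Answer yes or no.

Sum the exponent of each base dimension across the product:
  M: −4·[ξ_2]_M + [ρ]_M − [γ]_M + 3·[a]_M = −4·(0) + (1) − (1) + 3·(0) = 0
  L: −4·[ξ_2]_L + [ρ]_L − [γ]_L + 3·[a]_L = −4·(0) + (-3) − (0) + 3·(1) = 0
  T: −4·[ξ_2]_T + [ρ]_T − [γ]_T + 3·[a]_T = −4·(-1) + (0) − (-2) + 3·(-2) = 0
All base exponents vanish — dimensionless.

yes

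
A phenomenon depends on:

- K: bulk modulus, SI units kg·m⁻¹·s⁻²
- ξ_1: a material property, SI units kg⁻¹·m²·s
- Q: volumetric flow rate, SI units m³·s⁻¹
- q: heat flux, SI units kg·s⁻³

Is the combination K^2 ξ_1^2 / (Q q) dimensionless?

Sum the exponent of each base dimension across the product:
  M: 2·[K]_M + 2·[ξ_1]_M − [Q]_M − [q]_M = 2·(1) + 2·(-1) − (0) − (1) = -1
  L: 2·[K]_L + 2·[ξ_1]_L − [Q]_L − [q]_L = 2·(-1) + 2·(2) − (3) − (0) = -1
  T: 2·[K]_T + 2·[ξ_1]_T − [Q]_T − [q]_T = 2·(-2) + 2·(1) − (-1) − (-3) = 2
Net dimensions [M⁻¹ L⁻¹ T²] ≠ [1] — not dimensionless.

no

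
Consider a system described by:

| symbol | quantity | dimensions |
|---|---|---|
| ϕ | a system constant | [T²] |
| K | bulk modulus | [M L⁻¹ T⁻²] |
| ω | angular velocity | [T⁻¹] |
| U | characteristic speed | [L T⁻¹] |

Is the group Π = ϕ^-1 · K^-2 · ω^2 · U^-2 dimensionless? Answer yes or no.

no

Sum the exponent of each base dimension across the product:
  M: −[ϕ]_M − 2·[K]_M + 2·[ω]_M − 2·[U]_M = −(0) − 2·(1) + 2·(0) − 2·(0) = -2
  L: −[ϕ]_L − 2·[K]_L + 2·[ω]_L − 2·[U]_L = −(0) − 2·(-1) + 2·(0) − 2·(1) = 0
  T: −[ϕ]_T − 2·[K]_T + 2·[ω]_T − 2·[U]_T = −(2) − 2·(-2) + 2·(-1) − 2·(-1) = 2
Net dimensions [M⁻² T²] ≠ [1] — not dimensionless.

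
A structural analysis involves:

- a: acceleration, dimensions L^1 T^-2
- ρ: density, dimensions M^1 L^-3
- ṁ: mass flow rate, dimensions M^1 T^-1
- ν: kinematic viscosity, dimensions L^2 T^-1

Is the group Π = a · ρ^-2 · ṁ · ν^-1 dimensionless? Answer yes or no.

no

Sum the exponent of each base dimension across the product:
  M: [a]_M − 2·[ρ]_M + [ṁ]_M − [ν]_M = (0) − 2·(1) + (1) − (0) = -1
  L: [a]_L − 2·[ρ]_L + [ṁ]_L − [ν]_L = (1) − 2·(-3) + (0) − (2) = 5
  T: [a]_T − 2·[ρ]_T + [ṁ]_T − [ν]_T = (-2) − 2·(0) + (-1) − (-1) = -2
Net dimensions [M⁻¹ L⁵ T⁻²] ≠ [1] — not dimensionless.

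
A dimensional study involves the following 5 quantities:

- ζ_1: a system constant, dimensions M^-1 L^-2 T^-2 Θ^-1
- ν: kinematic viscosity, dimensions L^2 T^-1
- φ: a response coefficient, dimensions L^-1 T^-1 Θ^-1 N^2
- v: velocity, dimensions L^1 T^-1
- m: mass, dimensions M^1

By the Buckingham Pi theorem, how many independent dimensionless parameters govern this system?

There are 5 variables and 5 base dimensions (M, L, T, Θ, N).
The dimension matrix has rank 5.
Independent dimensionless groups: 5 − 5 = 0.

0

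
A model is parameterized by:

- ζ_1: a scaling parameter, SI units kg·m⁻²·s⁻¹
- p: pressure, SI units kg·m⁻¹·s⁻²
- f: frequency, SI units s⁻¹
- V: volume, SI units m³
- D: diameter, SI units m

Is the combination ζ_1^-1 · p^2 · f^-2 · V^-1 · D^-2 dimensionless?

Sum the exponent of each base dimension across the product:
  M: −[ζ_1]_M + 2·[p]_M − 2·[f]_M − [V]_M − 2·[D]_M = −(1) + 2·(1) − 2·(0) − (0) − 2·(0) = 1
  L: −[ζ_1]_L + 2·[p]_L − 2·[f]_L − [V]_L − 2·[D]_L = −(-2) + 2·(-1) − 2·(0) − (3) − 2·(1) = -5
  T: −[ζ_1]_T + 2·[p]_T − 2·[f]_T − [V]_T − 2·[D]_T = −(-1) + 2·(-2) − 2·(-1) − (0) − 2·(0) = -1
Net dimensions [M L⁻⁵ T⁻¹] ≠ [1] — not dimensionless.

no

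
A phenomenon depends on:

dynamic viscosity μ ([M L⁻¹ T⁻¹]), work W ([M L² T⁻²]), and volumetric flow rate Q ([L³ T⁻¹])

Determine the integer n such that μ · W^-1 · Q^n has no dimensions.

Balance the L exponent: (3)·n from Q, plus (-1) − (2) = -3 from the rest, must sum to zero.
3n − 3 = 0, so n = 1.

1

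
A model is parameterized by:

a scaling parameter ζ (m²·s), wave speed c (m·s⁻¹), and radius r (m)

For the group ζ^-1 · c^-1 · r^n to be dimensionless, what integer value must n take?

Balance the L exponent: (1)·n from r, plus −(2) − (1) = -3 from the rest, must sum to zero.
n − 3 = 0, so n = 3.

3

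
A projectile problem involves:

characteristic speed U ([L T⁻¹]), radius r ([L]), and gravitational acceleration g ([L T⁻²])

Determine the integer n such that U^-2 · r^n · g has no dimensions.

Balance the L exponent: (1)·n from r, plus −2·(1) + (1) = -1 from the rest, must sum to zero.
n − 1 = 0, so n = 1.

1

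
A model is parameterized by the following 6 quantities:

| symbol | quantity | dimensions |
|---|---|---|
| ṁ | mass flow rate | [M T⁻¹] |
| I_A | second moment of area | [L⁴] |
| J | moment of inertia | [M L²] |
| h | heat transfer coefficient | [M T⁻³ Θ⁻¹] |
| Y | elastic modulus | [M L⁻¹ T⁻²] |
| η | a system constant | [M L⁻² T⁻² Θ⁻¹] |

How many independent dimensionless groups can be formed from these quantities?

There are 6 variables and 4 base dimensions (M, L, T, Θ).
The dimension matrix has rank 4.
Independent dimensionless groups: 6 − 4 = 2.

2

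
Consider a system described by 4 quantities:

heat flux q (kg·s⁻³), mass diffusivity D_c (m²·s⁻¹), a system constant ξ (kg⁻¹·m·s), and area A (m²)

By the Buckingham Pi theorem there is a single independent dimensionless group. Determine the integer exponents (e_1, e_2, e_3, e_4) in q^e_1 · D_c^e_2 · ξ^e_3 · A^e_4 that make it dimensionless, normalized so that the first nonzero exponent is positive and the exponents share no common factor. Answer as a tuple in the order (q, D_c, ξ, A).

M: e_1·(1) + e_2·(0) + e_3·(-1) + e_4·(0) = 0
L: e_1·(0) + e_2·(2) + e_3·(1) + e_4·(2) = 0
T: e_1·(-3) + e_2·(-1) + e_3·(1) + e_4·(0) = 0
Solving this homogeneous linear system for the smallest-integer solution (first nonzero entry positive) gives (2, -4, 2, 3).

(2, -4, 2, 3)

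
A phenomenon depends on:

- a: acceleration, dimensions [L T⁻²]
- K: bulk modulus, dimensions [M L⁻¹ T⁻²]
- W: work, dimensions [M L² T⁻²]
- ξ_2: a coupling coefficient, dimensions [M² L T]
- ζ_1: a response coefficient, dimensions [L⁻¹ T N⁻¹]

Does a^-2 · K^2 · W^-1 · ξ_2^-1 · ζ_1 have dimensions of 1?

Sum the exponent of each base dimension across the product:
  M: −2·[a]_M + 2·[K]_M − [W]_M − [ξ_2]_M + [ζ_1]_M = −2·(0) + 2·(1) − (1) − (2) + (0) = -1
  L: −2·[a]_L + 2·[K]_L − [W]_L − [ξ_2]_L + [ζ_1]_L = −2·(1) + 2·(-1) − (2) − (1) + (-1) = -8
  T: −2·[a]_T + 2·[K]_T − [W]_T − [ξ_2]_T + [ζ_1]_T = −2·(-2) + 2·(-2) − (-2) − (1) + (1) = 2
  N: −2·[a]_N + 2·[K]_N − [W]_N − [ξ_2]_N + [ζ_1]_N = −2·(0) + 2·(0) − (0) − (0) + (-1) = -1
Net dimensions [M⁻¹ L⁻⁸ T² N⁻¹] ≠ [1] — not dimensionless.

no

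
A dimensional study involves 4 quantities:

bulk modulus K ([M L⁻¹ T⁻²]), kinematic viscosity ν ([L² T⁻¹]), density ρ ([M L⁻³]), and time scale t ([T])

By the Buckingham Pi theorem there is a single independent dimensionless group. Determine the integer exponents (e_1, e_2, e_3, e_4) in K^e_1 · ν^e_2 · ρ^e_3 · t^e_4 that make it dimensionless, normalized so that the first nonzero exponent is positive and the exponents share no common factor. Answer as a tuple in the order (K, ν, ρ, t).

M: e_1·(1) + e_2·(0) + e_3·(1) + e_4·(0) = 0
L: e_1·(-1) + e_2·(2) + e_3·(-3) + e_4·(0) = 0
T: e_1·(-2) + e_2·(-1) + e_3·(0) + e_4·(1) = 0
Solving this homogeneous linear system for the smallest-integer solution (first nonzero entry positive) gives (1, -1, -1, 1).

(1, -1, -1, 1)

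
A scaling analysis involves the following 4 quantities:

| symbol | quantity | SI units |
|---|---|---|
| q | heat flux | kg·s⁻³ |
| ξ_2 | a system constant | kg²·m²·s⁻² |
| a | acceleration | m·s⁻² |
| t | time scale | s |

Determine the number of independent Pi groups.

There are 4 variables and 3 base dimensions (M, L, T).
The dimension matrix has rank 3.
Independent dimensionless groups: 4 − 3 = 1.

1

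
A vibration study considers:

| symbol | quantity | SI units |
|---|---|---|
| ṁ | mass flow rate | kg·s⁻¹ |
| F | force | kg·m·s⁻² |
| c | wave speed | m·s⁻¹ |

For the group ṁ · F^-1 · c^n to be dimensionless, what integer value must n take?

1

Balance the L exponent: (1)·n from c, plus (0) − (1) = -1 from the rest, must sum to zero.
n − 1 = 0, so n = 1.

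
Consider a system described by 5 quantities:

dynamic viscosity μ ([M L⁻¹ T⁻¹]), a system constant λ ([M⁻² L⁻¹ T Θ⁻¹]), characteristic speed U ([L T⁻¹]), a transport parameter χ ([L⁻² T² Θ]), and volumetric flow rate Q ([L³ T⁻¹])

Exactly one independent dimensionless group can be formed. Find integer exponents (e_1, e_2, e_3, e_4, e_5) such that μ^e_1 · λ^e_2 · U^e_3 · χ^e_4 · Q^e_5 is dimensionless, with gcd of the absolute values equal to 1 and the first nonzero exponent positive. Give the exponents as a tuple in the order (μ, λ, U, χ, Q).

M: e_1·(1) + e_2·(-2) + e_3·(0) + e_4·(0) + e_5·(0) = 0
L: e_1·(-1) + e_2·(-1) + e_3·(1) + e_4·(-2) + e_5·(3) = 0
T: e_1·(-1) + e_2·(1) + e_3·(-1) + e_4·(2) + e_5·(-1) = 0
Θ: e_1·(0) + e_2·(-1) + e_3·(0) + e_4·(1) + e_5·(0) = 0
Solving this homogeneous linear system for the smallest-integer solution (first nonzero entry positive) gives (2, 1, -1, 1, 2).

(2, 1, -1, 1, 2)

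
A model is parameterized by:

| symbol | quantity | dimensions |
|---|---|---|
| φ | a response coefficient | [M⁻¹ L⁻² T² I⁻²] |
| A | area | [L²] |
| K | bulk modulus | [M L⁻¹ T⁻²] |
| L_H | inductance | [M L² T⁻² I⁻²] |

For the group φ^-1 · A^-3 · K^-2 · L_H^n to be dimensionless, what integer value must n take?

Balance the M exponent: (1)·n from L_H, plus −(-1) − 3·(0) − 2·(1) = -1 from the rest, must sum to zero.
n − 1 = 0, so n = 1.

1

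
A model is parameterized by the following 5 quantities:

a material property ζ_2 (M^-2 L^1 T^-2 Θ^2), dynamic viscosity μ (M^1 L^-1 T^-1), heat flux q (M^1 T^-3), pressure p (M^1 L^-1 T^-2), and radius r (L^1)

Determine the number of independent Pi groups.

There are 5 variables and 4 base dimensions (M, L, T, Θ).
The dimension matrix has rank 4.
Independent dimensionless groups: 5 − 4 = 1.

1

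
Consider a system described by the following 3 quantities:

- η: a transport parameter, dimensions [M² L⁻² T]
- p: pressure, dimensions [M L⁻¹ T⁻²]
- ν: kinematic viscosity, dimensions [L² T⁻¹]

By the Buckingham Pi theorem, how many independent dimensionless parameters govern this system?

0

There are 3 variables and 3 base dimensions (M, L, T).
The dimension matrix has rank 3.
Independent dimensionless groups: 3 − 3 = 0.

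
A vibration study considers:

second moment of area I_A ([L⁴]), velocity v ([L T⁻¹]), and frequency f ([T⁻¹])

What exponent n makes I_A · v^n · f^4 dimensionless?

Balance the L exponent: (1)·n from v, plus (4) + 4·(0) = 4 from the rest, must sum to zero.
n + 4 = 0, so n = -4.

-4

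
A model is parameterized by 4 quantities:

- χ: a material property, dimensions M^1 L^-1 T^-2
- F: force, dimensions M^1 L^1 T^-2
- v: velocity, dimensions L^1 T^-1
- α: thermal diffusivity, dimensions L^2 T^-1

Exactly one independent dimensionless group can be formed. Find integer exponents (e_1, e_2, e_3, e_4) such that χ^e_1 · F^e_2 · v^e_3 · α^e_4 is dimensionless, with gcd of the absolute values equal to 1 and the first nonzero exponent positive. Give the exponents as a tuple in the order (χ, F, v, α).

M: e_1·(1) + e_2·(1) + e_3·(0) + e_4·(0) = 0
L: e_1·(-1) + e_2·(1) + e_3·(1) + e_4·(2) = 0
T: e_1·(-2) + e_2·(-2) + e_3·(-1) + e_4·(-1) = 0
Solving this homogeneous linear system for the smallest-integer solution (first nonzero entry positive) gives (1, -1, -2, 2).

(1, -1, -2, 2)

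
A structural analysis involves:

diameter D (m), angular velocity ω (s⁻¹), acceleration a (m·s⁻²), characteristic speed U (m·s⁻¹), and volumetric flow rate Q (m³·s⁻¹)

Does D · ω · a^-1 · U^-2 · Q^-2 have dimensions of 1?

no

Sum the exponent of each base dimension across the product:
  L: [D]_L + [ω]_L − [a]_L − 2·[U]_L − 2·[Q]_L = (1) + (0) − (1) − 2·(1) − 2·(3) = -8
  T: [D]_T + [ω]_T − [a]_T − 2·[U]_T − 2·[Q]_T = (0) + (-1) − (-2) − 2·(-1) − 2·(-1) = 5
Net dimensions [L⁻⁸ T⁵] ≠ [1] — not dimensionless.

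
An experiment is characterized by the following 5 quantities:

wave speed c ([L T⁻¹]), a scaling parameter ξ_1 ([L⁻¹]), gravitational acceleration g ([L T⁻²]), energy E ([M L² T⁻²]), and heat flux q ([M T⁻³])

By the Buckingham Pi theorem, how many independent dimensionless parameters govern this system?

2

There are 5 variables and 3 base dimensions (M, L, T).
The dimension matrix has rank 3.
Independent dimensionless groups: 5 − 3 = 2.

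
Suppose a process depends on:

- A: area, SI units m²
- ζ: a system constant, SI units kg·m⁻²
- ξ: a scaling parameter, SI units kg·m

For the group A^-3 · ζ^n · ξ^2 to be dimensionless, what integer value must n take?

-2

Balance the M exponent: (1)·n from ζ, plus −3·(0) + 2·(1) = 2 from the rest, must sum to zero.
n + 2 = 0, so n = -2.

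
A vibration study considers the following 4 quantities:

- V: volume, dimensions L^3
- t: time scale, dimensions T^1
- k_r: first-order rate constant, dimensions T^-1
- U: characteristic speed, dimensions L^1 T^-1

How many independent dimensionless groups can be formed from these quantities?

2

There are 4 variables and 2 base dimensions (L, T).
The dimension matrix has rank 2.
Independent dimensionless groups: 4 − 2 = 2.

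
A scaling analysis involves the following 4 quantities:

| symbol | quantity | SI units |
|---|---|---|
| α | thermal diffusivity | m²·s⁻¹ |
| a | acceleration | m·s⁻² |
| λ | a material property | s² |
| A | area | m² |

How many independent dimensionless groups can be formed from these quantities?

2

There are 4 variables and 2 base dimensions (L, T).
The dimension matrix has rank 2.
Independent dimensionless groups: 4 − 2 = 2.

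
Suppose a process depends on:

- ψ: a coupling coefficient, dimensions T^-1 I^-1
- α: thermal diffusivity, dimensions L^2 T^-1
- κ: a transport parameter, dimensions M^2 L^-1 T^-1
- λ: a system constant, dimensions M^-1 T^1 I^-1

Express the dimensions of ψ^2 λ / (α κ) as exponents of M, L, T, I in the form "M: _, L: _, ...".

Collect each base-dimension exponent across the product:
  M: 2·(0) − (0) − (2) + (-1) = -3
  L: 2·(0) − (2) − (-1) + (0) = -1
  T: 2·(-1) − (-1) − (-1) + (1) = 1
  I: 2·(-1) − (0) − (0) + (-1) = -3
So the dimensions are [M⁻³ L⁻¹ T I⁻³].

M: -3, L: -1, T: 1, I: -3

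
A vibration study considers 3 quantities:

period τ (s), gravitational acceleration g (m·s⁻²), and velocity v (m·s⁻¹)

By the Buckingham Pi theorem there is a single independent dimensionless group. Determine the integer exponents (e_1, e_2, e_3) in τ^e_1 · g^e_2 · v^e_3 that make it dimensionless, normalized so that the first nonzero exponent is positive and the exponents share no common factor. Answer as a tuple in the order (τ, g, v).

(1, 1, -1)

L: e_1·(0) + e_2·(1) + e_3·(1) = 0
T: e_1·(1) + e_2·(-2) + e_3·(-1) = 0
Solving this homogeneous linear system for the smallest-integer solution (first nonzero entry positive) gives (1, 1, -1).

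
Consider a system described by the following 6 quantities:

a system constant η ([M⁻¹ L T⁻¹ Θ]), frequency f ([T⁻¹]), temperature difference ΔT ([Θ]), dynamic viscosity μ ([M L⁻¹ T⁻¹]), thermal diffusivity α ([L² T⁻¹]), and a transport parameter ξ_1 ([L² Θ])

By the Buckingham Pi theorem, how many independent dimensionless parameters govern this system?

2

There are 6 variables and 4 base dimensions (M, L, T, Θ).
The dimension matrix has rank 4.
Independent dimensionless groups: 6 − 4 = 2.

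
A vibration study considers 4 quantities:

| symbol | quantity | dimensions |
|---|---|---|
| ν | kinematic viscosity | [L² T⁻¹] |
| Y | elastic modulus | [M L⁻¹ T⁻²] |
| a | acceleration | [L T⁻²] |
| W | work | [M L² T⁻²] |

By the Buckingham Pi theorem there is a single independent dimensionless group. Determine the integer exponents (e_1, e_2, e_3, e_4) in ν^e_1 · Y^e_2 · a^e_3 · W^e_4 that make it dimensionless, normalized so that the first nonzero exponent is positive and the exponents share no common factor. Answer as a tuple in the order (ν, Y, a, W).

(2, 1, -1, -1)

M: e_1·(0) + e_2·(1) + e_3·(0) + e_4·(1) = 0
L: e_1·(2) + e_2·(-1) + e_3·(1) + e_4·(2) = 0
T: e_1·(-1) + e_2·(-2) + e_3·(-2) + e_4·(-2) = 0
Solving this homogeneous linear system for the smallest-integer solution (first nonzero entry positive) gives (2, 1, -1, -1).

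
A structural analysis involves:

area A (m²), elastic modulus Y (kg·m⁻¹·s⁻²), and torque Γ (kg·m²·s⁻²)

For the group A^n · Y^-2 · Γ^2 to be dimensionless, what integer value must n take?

-3

Balance the L exponent: (2)·n from A, plus −2·(-1) + 2·(2) = 6 from the rest, must sum to zero.
2n + 6 = 0, so n = -3.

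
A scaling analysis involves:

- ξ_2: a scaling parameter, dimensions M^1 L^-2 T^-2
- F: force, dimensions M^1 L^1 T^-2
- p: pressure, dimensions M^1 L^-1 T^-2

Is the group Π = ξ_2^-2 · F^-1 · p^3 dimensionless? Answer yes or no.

Sum the exponent of each base dimension across the product:
  M: −2·[ξ_2]_M − [F]_M + 3·[p]_M = −2·(1) − (1) + 3·(1) = 0
  L: −2·[ξ_2]_L − [F]_L + 3·[p]_L = −2·(-2) − (1) + 3·(-1) = 0
  T: −2·[ξ_2]_T − [F]_T + 3·[p]_T = −2·(-2) − (-2) + 3·(-2) = 0
All base exponents vanish — dimensionless.

yes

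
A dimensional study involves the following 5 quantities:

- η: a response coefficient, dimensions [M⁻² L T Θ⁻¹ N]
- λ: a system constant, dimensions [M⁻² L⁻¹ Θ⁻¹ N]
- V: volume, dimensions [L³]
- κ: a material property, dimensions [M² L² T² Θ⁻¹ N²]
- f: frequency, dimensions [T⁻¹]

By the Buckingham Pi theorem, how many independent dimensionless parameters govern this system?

There are 5 variables and 5 base dimensions (M, L, T, Θ, N).
The dimension matrix has rank 4 (less than 5: the dimension vectors are linearly dependent).
Independent dimensionless groups: 5 − 4 = 1.

1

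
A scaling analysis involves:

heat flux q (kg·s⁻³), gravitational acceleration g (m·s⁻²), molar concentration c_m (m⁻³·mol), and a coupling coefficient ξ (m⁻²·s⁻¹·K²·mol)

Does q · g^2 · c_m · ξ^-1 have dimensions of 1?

Sum the exponent of each base dimension across the product:
  M: [q]_M + 2·[g]_M + [c_m]_M − [ξ]_M = (1) + 2·(0) + (0) − (0) = 1
  L: [q]_L + 2·[g]_L + [c_m]_L − [ξ]_L = (0) + 2·(1) + (-3) − (-2) = 1
  T: [q]_T + 2·[g]_T + [c_m]_T − [ξ]_T = (-3) + 2·(-2) + (0) − (-1) = -6
  Θ: [q]_Θ + 2·[g]_Θ + [c_m]_Θ − [ξ]_Θ = (0) + 2·(0) + (0) − (2) = -2
  N: [q]_N + 2·[g]_N + [c_m]_N − [ξ]_N = (0) + 2·(0) + (1) − (1) = 0
Net dimensions [M L T⁻⁶ Θ⁻²] ≠ [1] — not dimensionless.

no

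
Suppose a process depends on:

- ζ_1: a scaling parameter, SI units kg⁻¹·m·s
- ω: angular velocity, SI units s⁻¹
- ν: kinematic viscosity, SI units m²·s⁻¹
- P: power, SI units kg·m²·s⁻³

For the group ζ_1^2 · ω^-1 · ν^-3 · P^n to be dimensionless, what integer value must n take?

2

Balance the M exponent: (1)·n from P, plus 2·(-1) − (0) − 3·(0) = -2 from the rest, must sum to zero.
n − 2 = 0, so n = 2.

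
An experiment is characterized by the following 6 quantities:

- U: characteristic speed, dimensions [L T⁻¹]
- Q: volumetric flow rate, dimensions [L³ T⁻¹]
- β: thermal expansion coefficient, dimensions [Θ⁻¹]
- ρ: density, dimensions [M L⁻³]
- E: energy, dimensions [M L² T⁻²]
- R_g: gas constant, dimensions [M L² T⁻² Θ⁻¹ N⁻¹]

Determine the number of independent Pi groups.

There are 6 variables and 5 base dimensions (M, L, T, Θ, N).
The dimension matrix has rank 5.
Independent dimensionless groups: 6 − 5 = 1.

1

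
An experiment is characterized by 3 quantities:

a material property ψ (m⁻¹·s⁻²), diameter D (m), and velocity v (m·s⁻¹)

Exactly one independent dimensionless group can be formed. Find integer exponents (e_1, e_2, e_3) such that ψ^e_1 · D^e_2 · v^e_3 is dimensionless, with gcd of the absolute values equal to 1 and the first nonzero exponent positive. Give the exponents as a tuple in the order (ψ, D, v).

L: e_1·(-1) + e_2·(1) + e_3·(1) = 0
T: e_1·(-2) + e_2·(0) + e_3·(-1) = 0
Solving this homogeneous linear system for the smallest-integer solution (first nonzero entry positive) gives (1, 3, -2).

(1, 3, -2)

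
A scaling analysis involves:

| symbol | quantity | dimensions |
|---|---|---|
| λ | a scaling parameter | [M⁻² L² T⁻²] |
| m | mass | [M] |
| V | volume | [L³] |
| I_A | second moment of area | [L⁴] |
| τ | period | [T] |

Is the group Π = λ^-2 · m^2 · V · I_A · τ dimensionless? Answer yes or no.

Sum the exponent of each base dimension across the product:
  M: −2·[λ]_M + 2·[m]_M + [V]_M + [I_A]_M + [τ]_M = −2·(-2) + 2·(1) + (0) + (0) + (0) = 6
  L: −2·[λ]_L + 2·[m]_L + [V]_L + [I_A]_L + [τ]_L = −2·(2) + 2·(0) + (3) + (4) + (0) = 3
  T: −2·[λ]_T + 2·[m]_T + [V]_T + [I_A]_T + [τ]_T = −2·(-2) + 2·(0) + (0) + (0) + (1) = 5
Net dimensions [M⁶ L³ T⁵] ≠ [1] — not dimensionless.

no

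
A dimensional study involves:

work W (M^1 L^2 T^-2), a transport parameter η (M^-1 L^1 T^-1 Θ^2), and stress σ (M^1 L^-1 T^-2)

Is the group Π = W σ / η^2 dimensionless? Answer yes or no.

no

Sum the exponent of each base dimension across the product:
  M: [W]_M − 2·[η]_M + [σ]_M = (1) − 2·(-1) + (1) = 4
  L: [W]_L − 2·[η]_L + [σ]_L = (2) − 2·(1) + (-1) = -1
  T: [W]_T − 2·[η]_T + [σ]_T = (-2) − 2·(-1) + (-2) = -2
  Θ: [W]_Θ − 2·[η]_Θ + [σ]_Θ = (0) − 2·(2) + (0) = -4
Net dimensions [M⁴ L⁻¹ T⁻² Θ⁻⁴] ≠ [1] — not dimensionless.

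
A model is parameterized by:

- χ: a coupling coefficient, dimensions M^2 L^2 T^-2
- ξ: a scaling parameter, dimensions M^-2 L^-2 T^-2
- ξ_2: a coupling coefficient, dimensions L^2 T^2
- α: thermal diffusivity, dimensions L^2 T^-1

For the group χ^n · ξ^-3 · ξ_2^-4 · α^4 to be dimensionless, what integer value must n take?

Balance the M exponent: (2)·n from χ, plus −3·(-2) − 4·(0) + 4·(0) = 6 from the rest, must sum to zero.
2n + 6 = 0, so n = -3.

-3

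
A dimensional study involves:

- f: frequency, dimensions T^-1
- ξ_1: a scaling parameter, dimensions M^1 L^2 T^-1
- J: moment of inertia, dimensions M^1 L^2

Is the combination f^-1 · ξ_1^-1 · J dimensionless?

Sum the exponent of each base dimension across the product:
  M: −[f]_M − [ξ_1]_M + [J]_M = −(0) − (1) + (1) = 0
  L: −[f]_L − [ξ_1]_L + [J]_L = −(0) − (2) + (2) = 0
  T: −[f]_T − [ξ_1]_T + [J]_T = −(-1) − (-1) + (0) = 2
Net dimensions [T²] ≠ [1] — not dimensionless.

no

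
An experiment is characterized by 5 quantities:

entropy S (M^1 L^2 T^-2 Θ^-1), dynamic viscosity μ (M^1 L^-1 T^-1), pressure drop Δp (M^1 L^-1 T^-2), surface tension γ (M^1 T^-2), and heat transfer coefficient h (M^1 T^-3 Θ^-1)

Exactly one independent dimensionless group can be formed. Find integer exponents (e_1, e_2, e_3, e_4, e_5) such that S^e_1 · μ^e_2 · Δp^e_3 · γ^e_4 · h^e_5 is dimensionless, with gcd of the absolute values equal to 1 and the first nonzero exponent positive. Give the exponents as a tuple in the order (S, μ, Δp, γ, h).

M: e_1·(1) + e_2·(1) + e_3·(1) + e_4·(1) + e_5·(1) = 0
L: e_1·(2) + e_2·(-1) + e_3·(-1) + e_4·(0) + e_5·(0) = 0
T: e_1·(-2) + e_2·(-1) + e_3·(-2) + e_4·(-2) + e_5·(-3) = 0
Θ: e_1·(-1) + e_2·(0) + e_3·(0) + e_4·(0) + e_5·(-1) = 0
Solving this homogeneous linear system for the smallest-integer solution (first nonzero entry positive) gives (1, -1, 3, -2, -1).

(1, -1, 3, -2, -1)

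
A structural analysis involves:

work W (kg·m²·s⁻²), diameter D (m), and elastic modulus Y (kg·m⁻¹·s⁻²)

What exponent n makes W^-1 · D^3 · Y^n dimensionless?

Balance the M exponent: (1)·n from Y, plus −(1) + 3·(0) = -1 from the rest, must sum to zero.
n − 1 = 0, so n = 1.

1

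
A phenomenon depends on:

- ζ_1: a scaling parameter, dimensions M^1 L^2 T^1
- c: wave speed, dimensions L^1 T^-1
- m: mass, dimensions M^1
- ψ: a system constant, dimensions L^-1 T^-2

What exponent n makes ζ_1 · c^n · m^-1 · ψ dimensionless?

Balance the L exponent: (1)·n from c, plus (2) − (0) + (-1) = 1 from the rest, must sum to zero.
n + 1 = 0, so n = -1.

-1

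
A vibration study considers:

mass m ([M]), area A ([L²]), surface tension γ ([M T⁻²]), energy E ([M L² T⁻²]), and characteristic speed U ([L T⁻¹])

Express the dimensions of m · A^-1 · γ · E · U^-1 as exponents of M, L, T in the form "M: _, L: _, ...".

M: 3, L: -1, T: -3

Collect each base-dimension exponent across the product:
  M: (1) − (0) + (1) + (1) − (0) = 3
  L: (0) − (2) + (0) + (2) − (1) = -1
  T: (0) − (0) + (-2) + (-2) − (-1) = -3
So the dimensions are [M³ L⁻¹ T⁻³].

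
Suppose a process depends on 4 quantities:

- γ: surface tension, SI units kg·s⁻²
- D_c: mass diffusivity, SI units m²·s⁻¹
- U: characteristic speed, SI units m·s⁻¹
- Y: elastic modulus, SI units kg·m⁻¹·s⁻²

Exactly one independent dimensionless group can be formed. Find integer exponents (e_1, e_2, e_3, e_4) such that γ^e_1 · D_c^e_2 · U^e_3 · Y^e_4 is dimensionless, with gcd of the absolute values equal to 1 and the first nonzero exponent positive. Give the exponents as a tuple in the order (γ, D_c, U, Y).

M: e_1·(1) + e_2·(0) + e_3·(0) + e_4·(1) = 0
L: e_1·(0) + e_2·(2) + e_3·(1) + e_4·(-1) = 0
T: e_1·(-2) + e_2·(-1) + e_3·(-1) + e_4·(-2) = 0
Solving this homogeneous linear system for the smallest-integer solution (first nonzero entry positive) gives (1, -1, 1, -1).

(1, -1, 1, -1)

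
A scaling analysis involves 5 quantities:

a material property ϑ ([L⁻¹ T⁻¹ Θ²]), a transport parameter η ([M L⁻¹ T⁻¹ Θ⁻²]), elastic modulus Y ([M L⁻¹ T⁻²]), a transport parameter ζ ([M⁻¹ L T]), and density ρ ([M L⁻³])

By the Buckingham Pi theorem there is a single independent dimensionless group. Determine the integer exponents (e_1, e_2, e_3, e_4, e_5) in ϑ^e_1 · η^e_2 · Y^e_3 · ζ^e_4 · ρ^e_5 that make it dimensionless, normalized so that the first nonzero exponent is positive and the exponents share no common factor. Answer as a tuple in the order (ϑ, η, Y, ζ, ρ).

M: e_1·(0) + e_2·(1) + e_3·(1) + e_4·(-1) + e_5·(1) = 0
L: e_1·(-1) + e_2·(-1) + e_3·(-1) + e_4·(1) + e_5·(-3) = 0
T: e_1·(-1) + e_2·(-1) + e_3·(-2) + e_4·(1) + e_5·(0) = 0
Θ: e_1·(2) + e_2·(-2) + e_3·(0) + e_4·(0) + e_5·(0) = 0
Solving this homogeneous linear system for the smallest-integer solution (first nonzero entry positive) gives (2, 2, -3, -2, -1).

(2, 2, -3, -2, -1)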